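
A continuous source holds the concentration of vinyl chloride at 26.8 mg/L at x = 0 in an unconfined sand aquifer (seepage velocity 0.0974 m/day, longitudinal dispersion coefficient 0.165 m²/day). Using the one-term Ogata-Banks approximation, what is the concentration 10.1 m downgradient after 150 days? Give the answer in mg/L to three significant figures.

For a continuous step input, C/C₀ ≈ ½·erfc((x−vt)/(2√(Dt))).
vt = 0.0974 × 150 = 14.61 m and 2√(Dt) = 2√(0.165 × 150) = 9.950 m.
Argument (x−vt)/(2√(Dt)) = (10.1 − 14.61)/9.950 = -0.4533; ½·erfc(-0.4533) = 0.7393.
C = 26.8 × 0.7393 = 19.8 mg/L.

19.8 mg/L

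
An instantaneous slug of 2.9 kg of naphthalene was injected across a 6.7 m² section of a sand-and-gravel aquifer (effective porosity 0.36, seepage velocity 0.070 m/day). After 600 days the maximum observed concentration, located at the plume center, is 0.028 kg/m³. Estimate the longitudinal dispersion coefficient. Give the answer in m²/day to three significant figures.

0.245 m²/day

At the plume center C_max = M/(n_e·A·√(4πDt)), so D = M²/(4πt·(n_e·A·C_max)²).
n_e·A·C_max = 0.36 × 6.7 × 0.028 = 0.06754 kg/m.
D = 2.9²/(4π × 600 × 0.06754²) = 0.245 m²/day.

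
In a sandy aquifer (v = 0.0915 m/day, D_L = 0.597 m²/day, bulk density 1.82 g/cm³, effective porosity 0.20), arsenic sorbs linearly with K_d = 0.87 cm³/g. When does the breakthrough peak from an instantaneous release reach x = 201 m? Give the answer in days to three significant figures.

Retardation factor R = 1 + ρ_b·K_d/n = 1 + 1.82 × 0.87/0.20 = 8.917.
Sorption retards both mechanisms: v_R = v/R = 0.01026 m/day, D_R = D/R = 0.06695 m²/day.
Peak time from v_R²t² + 2D_R t − x² = 0: t = (√(D_R² + v_R²x²) − D_R)/v_R².
√(D_R² + v_R²x²) = √(0.06695² + 0.01026² × 201²) = 2.063; v_R² = 0.0001053.
t = (2.063 − 0.06695)/0.0001053 = 19000 days.

19000 days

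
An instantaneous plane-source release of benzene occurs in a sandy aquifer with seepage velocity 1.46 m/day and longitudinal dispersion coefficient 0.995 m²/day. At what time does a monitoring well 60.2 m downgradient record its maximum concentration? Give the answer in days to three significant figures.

40.8 days

For the 1D instantaneous-source solution, setting ∂C/∂t = 0 at fixed x gives v²t² + 2Dt − x² = 0, so t = (√(D² + v²x²) − D)/v².
√(D² + v²x²) = √(0.995² + 1.46² × 60.2²) = 87.90; v² = 2.1316.
t = (87.90 − 0.995)/2.1316 = 40.8 days (vs. the pure-advection estimate x/v = 41.2 d).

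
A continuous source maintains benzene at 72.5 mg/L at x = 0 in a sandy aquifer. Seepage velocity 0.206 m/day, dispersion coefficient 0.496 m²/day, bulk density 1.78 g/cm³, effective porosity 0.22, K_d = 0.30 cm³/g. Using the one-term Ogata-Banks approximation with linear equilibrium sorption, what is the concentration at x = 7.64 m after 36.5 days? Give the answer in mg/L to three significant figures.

3.40 mg/L

Retardation factor R = 1 + ρ_b·K_d/n = 1 + 1.78 × 0.30/0.22 = 3.427.
Sorption retards both mechanisms: v_R = v/R = 0.06011 m/day, D_R = D/R = 0.1447 m²/day.
v_R·t = 0.06011 × 36.5 = 2.194015 m; 2√(D_R t) = 4.596 m; argument = (7.64 − 2.194015)/4.596 = 1.185.
C = C₀ × ½·erfc(1.185) = 72.5 × 0.04688 = 3.40 mg/L.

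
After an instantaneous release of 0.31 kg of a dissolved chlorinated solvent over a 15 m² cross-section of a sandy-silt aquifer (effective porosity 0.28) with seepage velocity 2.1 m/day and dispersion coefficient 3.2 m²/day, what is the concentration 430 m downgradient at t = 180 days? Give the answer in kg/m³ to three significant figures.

0.000268 kg/m³

For an instantaneous plane source, C(x,t) = M/(n_e·A·√(4πDt)) · exp(−(x−vt)²/(4Dt)), with n_e·A the pore (flow) area.
Plume center vt = 2.1 × 180 = 378 m, so the well at 430 m is 52 m downgradient of the peak.
√(4πDt) = 85.08 m, giving peak height M/(n_e·A·√(4πDt)) = 0.31/(0.28 × 15 × 85.08) = 0.0008675 kg/m³.
(x−vt)²/(4Dt) = (52)²/(4 × 3.2 × 180) = 1.174; exp(−1.174) = 0.3091.
C = 0.0008675 × 0.3091 = 0.000268 kg/m³.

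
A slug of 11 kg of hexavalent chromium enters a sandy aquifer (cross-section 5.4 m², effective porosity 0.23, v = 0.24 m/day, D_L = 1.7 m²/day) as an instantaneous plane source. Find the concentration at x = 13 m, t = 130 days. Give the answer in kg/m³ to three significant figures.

For an instantaneous plane source, C(x,t) = M/(n_e·A·√(4πDt)) · exp(−(x−vt)²/(4Dt)), with n_e·A the pore (flow) area.
Plume center vt = 0.24 × 130 = 31.2 m, so the well at 13 m is 18.2 m upgradient of the peak.
√(4πDt) = 52.70 m, giving peak height M/(n_e·A·√(4πDt)) = 11/(0.23 × 5.4 × 52.70) = 0.1681 kg/m³.
(x−vt)²/(4Dt) = (-18.2)²/(4 × 1.7 × 130) = 0.3747; exp(−0.3747) = 0.6875.
C = 0.1681 × 0.6875 = 0.116 kg/m³.

0.116 kg/m³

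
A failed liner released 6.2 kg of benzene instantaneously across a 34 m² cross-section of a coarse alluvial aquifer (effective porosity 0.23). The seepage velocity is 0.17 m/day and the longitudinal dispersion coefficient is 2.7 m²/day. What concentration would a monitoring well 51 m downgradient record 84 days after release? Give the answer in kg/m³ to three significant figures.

For an instantaneous plane source, C(x,t) = M/(n_e·A·√(4πDt)) · exp(−(x−vt)²/(4Dt)), with n_e·A the pore (flow) area.
Plume center vt = 0.17 × 84 = 14.28 m, so the well at 51 m is 36.72 m downgradient of the peak.
√(4πDt) = 53.39 m, giving peak height M/(n_e·A·√(4πDt)) = 6.2/(0.23 × 34 × 53.39) = 0.01485 kg/m³.
(x−vt)²/(4Dt) = (36.72)²/(4 × 2.7 × 84) = 1.486; exp(−1.486) = 0.2263.
C = 0.01485 × 0.2263 = 0.00336 kg/m³.

0.00336 kg/m³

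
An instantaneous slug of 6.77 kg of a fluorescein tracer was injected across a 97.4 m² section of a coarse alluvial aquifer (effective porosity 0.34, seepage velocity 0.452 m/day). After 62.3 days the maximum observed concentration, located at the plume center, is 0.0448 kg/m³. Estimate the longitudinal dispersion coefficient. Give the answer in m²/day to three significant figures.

At the plume center C_max = M/(n_e·A·√(4πDt)), so D = M²/(4πt·(n_e·A·C_max)²).
n_e·A·C_max = 0.34 × 97.4 × 0.0448 = 1.484 kg/m.
D = 6.77²/(4π × 62.3 × 1.484²) = 0.0266 m²/day.

0.0266 m²/day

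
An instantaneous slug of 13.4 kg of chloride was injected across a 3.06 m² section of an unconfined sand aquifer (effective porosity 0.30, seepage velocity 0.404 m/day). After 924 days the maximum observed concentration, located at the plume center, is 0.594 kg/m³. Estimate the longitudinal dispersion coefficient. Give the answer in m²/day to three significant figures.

0.0520 m²/day

At the plume center C_max = M/(n_e·A·√(4πDt)), so D = M²/(4πt·(n_e·A·C_max)²).
n_e·A·C_max = 0.30 × 3.06 × 0.594 = 0.5453 kg/m.
D = 13.4²/(4π × 924 × 0.5453²) = 0.0520 m²/day.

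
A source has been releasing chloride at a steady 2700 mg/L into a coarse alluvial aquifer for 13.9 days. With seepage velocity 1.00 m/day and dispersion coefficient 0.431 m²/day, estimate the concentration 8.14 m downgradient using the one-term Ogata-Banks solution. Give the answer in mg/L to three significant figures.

For a continuous step input, C/C₀ ≈ ½·erfc((x−vt)/(2√(Dt))).
vt = 1.00 × 13.9 = 13.9 m and 2√(Dt) = 2√(0.431 × 13.9) = 4.895 m.
Argument (x−vt)/(2√(Dt)) = (8.14 − 13.9)/4.895 = -1.177; ½·erfc(-1.177) = 0.9520.
C = 2700 × 0.9520 = 2570 mg/L.

2570 mg/L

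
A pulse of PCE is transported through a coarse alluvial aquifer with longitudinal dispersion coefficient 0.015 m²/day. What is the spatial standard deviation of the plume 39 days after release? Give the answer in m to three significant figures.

Dispersive spreading gives a Gaussian with σ² = 2Dt; advection only shifts the center.
σ = √(2 × 0.015 × 39) = 1.08 m.

1.08 m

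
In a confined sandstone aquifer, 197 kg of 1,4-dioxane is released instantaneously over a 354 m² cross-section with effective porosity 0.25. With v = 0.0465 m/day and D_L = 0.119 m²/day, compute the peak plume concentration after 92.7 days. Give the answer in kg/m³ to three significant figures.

0.189 kg/m³

The peak of an instantaneous 1D plume sits at x = vt; there the Gaussian factor is 1 and C_max = M/(n_e·A·√(4πDt)), where n_e·A is the pore area the mass is dissolved in.
√(4πDt) = √(4π × 0.119 × 92.7) = 11.77 m, so C_max = 197/(0.25 × 354 × 11.77) = 0.189 kg/m³.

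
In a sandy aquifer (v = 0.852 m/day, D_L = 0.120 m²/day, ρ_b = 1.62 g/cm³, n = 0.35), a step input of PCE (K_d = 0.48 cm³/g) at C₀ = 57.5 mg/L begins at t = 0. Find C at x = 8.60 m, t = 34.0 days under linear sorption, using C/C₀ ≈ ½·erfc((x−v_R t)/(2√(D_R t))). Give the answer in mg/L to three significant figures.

Retardation factor R = 1 + ρ_b·K_d/n = 1 + 1.62 × 0.48/0.35 = 3.222.
Sorption retards both mechanisms: v_R = v/R = 0.2644 m/day, D_R = D/R = 0.03724 m²/day.
v_R·t = 0.2644 × 34.0 = 8.9896 m; 2√(D_R t) = 2.250 m; argument = (8.60 − 8.9896)/2.250 = -0.1732.
C = C₀ × ½·erfc(-0.1732) = 57.5 × 0.5967 = 34.3 mg/L.

34.3 mg/L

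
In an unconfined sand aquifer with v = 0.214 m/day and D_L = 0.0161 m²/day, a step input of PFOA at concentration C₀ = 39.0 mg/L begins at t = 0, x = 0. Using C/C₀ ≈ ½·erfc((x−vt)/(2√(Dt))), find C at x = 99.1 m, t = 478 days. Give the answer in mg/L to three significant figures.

For a continuous step input, C/C₀ ≈ ½·erfc((x−vt)/(2√(Dt))).
vt = 0.214 × 478 = 102.292 m and 2√(Dt) = 2√(0.0161 × 478) = 5.548 m.
Argument (x−vt)/(2√(Dt)) = (99.1 − 102.292)/5.548 = -0.5753; ½·erfc(-0.5753) = 0.7921.
C = 39.0 × 0.7921 = 30.9 mg/L.

30.9 mg/L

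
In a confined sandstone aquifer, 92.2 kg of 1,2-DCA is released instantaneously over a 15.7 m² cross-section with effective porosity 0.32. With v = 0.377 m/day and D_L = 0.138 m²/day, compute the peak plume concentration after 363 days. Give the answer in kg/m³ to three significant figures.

0.731 kg/m³

The peak of an instantaneous 1D plume sits at x = vt; there the Gaussian factor is 1 and C_max = M/(n_e·A·√(4πDt)), where n_e·A is the pore area the mass is dissolved in.
√(4πDt) = √(4π × 0.138 × 363) = 25.09 m, so C_max = 92.2/(0.32 × 15.7 × 25.09) = 0.731 kg/m³.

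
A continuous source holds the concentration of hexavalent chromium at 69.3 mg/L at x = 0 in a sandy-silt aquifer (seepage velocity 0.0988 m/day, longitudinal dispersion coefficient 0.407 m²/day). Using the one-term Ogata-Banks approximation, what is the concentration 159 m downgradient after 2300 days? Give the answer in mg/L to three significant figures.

65.3 mg/L

For a continuous step input, C/C₀ ≈ ½·erfc((x−vt)/(2√(Dt))).
vt = 0.0988 × 2300 = 227.24 m and 2√(Dt) = 2√(0.407 × 2300) = 61.19 m.
Argument (x−vt)/(2√(Dt)) = (159 − 227.24)/61.19 = -1.115; ½·erfc(-1.115) = 0.9426.
C = 69.3 × 0.9426 = 65.3 mg/L.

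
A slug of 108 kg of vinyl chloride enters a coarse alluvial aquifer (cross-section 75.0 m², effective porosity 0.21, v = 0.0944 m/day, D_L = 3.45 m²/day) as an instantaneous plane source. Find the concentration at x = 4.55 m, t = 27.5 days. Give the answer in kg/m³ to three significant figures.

0.197 kg/m³

For an instantaneous plane source, C(x,t) = M/(n_e·A·√(4πDt)) · exp(−(x−vt)²/(4Dt)), with n_e·A the pore (flow) area.
Plume center vt = 0.0944 × 27.5 = 2.596 m, so the well at 4.55 m is 1.954 m downgradient of the peak.
√(4πDt) = 34.53 m, giving peak height M/(n_e·A·√(4πDt)) = 108/(0.21 × 75.0 × 34.53) = 0.1986 kg/m³.
(x−vt)²/(4Dt) = (1.954)²/(4 × 3.45 × 27.5) = 0.01006; exp(−0.01006) = 0.9900.
C = 0.1986 × 0.9900 = 0.197 kg/m³.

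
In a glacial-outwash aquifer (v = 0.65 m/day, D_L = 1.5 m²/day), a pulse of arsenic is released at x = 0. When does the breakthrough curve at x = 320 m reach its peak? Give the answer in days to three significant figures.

489 days

For the 1D instantaneous-source solution, setting ∂C/∂t = 0 at fixed x gives v²t² + 2Dt − x² = 0, so t = (√(D² + v²x²) − D)/v².
√(D² + v²x²) = √(1.5² + 0.65² × 320²) = 208.0; v² = 0.4225.
t = (208.0 − 1.5)/0.4225 = 489 days (vs. the pure-advection estimate x/v = 492 d).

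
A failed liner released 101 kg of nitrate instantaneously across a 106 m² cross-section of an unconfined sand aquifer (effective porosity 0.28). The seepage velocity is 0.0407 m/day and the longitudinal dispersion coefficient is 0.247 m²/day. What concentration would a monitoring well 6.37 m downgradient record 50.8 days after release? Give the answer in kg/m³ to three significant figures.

For an instantaneous plane source, C(x,t) = M/(n_e·A·√(4πDt)) · exp(−(x−vt)²/(4Dt)), with n_e·A the pore (flow) area.
Plume center vt = 0.0407 × 50.8 = 2.06756 m, so the well at 6.37 m is 4.30244 m downgradient of the peak.
√(4πDt) = 12.56 m, giving peak height M/(n_e·A·√(4πDt)) = 101/(0.28 × 106 × 12.56) = 0.2709 kg/m³.
(x−vt)²/(4Dt) = (4.30244)²/(4 × 0.247 × 50.8) = 0.3688; exp(−0.3688) = 0.6916.
C = 0.2709 × 0.6916 = 0.187 kg/m³.

0.187 kg/m³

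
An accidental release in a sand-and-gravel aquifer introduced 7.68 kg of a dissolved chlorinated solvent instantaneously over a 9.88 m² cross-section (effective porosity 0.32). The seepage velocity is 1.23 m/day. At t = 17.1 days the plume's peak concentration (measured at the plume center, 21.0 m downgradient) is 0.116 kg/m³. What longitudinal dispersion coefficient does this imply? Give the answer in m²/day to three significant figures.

At the plume center C_max = M/(n_e·A·√(4πDt)), so D = M²/(4πt·(n_e·A·C_max)²).
n_e·A·C_max = 0.32 × 9.88 × 0.116 = 0.3667 kg/m.
D = 7.68²/(4π × 17.1 × 0.3667²) = 2.04 m²/day.

2.04 m²/day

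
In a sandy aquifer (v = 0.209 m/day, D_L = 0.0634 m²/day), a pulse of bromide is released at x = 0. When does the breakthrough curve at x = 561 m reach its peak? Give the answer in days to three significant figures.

For the 1D instantaneous-source solution, setting ∂C/∂t = 0 at fixed x gives v²t² + 2Dt − x² = 0, so t = (√(D² + v²x²) − D)/v².
√(D² + v²x²) = √(0.0634² + 0.209² × 561²) = 117.2; v² = 0.043681.
t = (117.2 − 0.0634)/0.043681 = 2680 days (vs. the pure-advection estimate x/v = 2680 d).

2680 days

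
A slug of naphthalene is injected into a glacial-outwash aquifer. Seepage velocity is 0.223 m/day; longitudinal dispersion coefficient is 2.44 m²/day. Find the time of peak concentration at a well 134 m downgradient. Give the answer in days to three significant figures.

For the 1D instantaneous-source solution, setting ∂C/∂t = 0 at fixed x gives v²t² + 2Dt − x² = 0, so t = (√(D² + v²x²) − D)/v².
√(D² + v²x²) = √(2.44² + 0.223² × 134²) = 29.98; v² = 0.049729.
t = (29.98 − 2.44)/0.049729 = 554 days (vs. the pure-advection estimate x/v = 601 d).

554 days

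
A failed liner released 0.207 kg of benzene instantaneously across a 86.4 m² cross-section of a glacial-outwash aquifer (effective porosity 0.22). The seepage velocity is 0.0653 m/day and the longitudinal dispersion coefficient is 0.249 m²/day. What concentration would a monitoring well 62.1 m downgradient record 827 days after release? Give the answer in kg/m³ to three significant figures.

For an instantaneous plane source, C(x,t) = M/(n_e·A·√(4πDt)) · exp(−(x−vt)²/(4Dt)), with n_e·A the pore (flow) area.
Plume center vt = 0.0653 × 827 = 54.0031 m, so the well at 62.1 m is 8.0969 m downgradient of the peak.
√(4πDt) = 50.87 m, giving peak height M/(n_e·A·√(4πDt)) = 0.207/(0.22 × 86.4 × 50.87) = 0.0002141 kg/m³.
(x−vt)²/(4Dt) = (8.0969)²/(4 × 0.249 × 827) = 0.07959; exp(−0.07959) = 0.9235.
C = 0.0002141 × 0.9235 = 0.000198 kg/m³.

0.000198 kg/m³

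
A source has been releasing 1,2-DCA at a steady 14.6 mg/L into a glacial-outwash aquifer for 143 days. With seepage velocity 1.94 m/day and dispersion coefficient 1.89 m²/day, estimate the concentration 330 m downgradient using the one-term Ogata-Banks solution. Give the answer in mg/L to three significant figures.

0.173 mg/L

For a continuous step input, C/C₀ ≈ ½·erfc((x−vt)/(2√(Dt))).
vt = 1.94 × 143 = 277.42 m and 2√(Dt) = 2√(1.89 × 143) = 32.88 m.
Argument (x−vt)/(2√(Dt)) = (330 − 277.42)/32.88 = 1.599; ½·erfc(1.599) = 0.01187.
C = 14.6 × 0.01187 = 0.173 mg/L.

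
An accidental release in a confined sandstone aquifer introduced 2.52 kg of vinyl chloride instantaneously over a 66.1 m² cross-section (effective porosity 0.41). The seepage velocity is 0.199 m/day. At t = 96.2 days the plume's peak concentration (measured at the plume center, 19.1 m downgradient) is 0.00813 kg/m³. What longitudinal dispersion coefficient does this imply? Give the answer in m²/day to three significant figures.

0.108 m²/day

At the plume center C_max = M/(n_e·A·√(4πDt)), so D = M²/(4πt·(n_e·A·C_max)²).
n_e·A·C_max = 0.41 × 66.1 × 0.00813 = 0.2203 kg/m.
D = 2.52²/(4π × 96.2 × 0.2203²) = 0.108 m²/day.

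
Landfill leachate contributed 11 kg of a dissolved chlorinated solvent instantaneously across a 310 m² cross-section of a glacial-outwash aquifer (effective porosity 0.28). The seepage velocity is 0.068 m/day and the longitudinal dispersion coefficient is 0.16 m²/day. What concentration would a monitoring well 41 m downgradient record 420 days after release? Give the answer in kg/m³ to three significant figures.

For an instantaneous plane source, C(x,t) = M/(n_e·A·√(4πDt)) · exp(−(x−vt)²/(4Dt)), with n_e·A the pore (flow) area.
Plume center vt = 0.068 × 420 = 28.56 m, so the well at 41 m is 12.44 m downgradient of the peak.
√(4πDt) = 29.06 m, giving peak height M/(n_e·A·√(4πDt)) = 11/(0.28 × 310 × 29.06) = 0.004361 kg/m³.
(x−vt)²/(4Dt) = (12.44)²/(4 × 0.16 × 420) = 0.5757; exp(−0.5757) = 0.5623.
C = 0.004361 × 0.5623 = 0.00245 kg/m³.

0.00245 kg/m³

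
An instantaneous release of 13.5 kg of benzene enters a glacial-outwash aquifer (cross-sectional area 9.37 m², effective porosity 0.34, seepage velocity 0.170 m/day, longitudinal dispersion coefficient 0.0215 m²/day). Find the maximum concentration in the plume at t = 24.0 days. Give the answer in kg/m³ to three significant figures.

1.66 kg/m³

The peak of an instantaneous 1D plume sits at x = vt; there the Gaussian factor is 1 and C_max = M/(n_e·A·√(4πDt)), where n_e·A is the pore area the mass is dissolved in.
√(4πDt) = √(4π × 0.0215 × 24.0) = 2.546 m, so C_max = 13.5/(0.34 × 9.37 × 2.546) = 1.66 kg/m³.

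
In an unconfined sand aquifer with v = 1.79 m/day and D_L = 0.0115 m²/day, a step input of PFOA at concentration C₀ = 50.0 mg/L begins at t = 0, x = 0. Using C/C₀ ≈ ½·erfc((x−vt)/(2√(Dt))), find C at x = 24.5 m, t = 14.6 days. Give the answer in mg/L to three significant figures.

49.9 mg/L

For a continuous step input, C/C₀ ≈ ½·erfc((x−vt)/(2√(Dt))).
vt = 1.79 × 14.6 = 26.134 m and 2√(Dt) = 2√(0.0115 × 14.6) = 0.8195 m.
Argument (x−vt)/(2√(Dt)) = (24.5 − 26.134)/0.8195 = -1.994; ½·erfc(-1.994) = 0.9976.
C = 50.0 × 0.9976 = 49.9 mg/L.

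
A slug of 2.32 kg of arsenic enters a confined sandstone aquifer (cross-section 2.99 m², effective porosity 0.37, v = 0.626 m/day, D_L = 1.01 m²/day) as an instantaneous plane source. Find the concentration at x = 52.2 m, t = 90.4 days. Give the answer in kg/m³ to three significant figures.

For an instantaneous plane source, C(x,t) = M/(n_e·A·√(4πDt)) · exp(−(x−vt)²/(4Dt)), with n_e·A the pore (flow) area.
Plume center vt = 0.626 × 90.4 = 56.5904 m, so the well at 52.2 m is 4.3904 m upgradient of the peak.
√(4πDt) = 33.87 m, giving peak height M/(n_e·A·√(4πDt)) = 2.32/(0.37 × 2.99 × 33.87) = 0.06192 kg/m³.
(x−vt)²/(4Dt) = (-4.3904)²/(4 × 1.01 × 90.4) = 0.05278; exp(−0.05278) = 0.9486.
C = 0.06192 × 0.9486 = 0.0587 kg/m³.

0.0587 kg/m³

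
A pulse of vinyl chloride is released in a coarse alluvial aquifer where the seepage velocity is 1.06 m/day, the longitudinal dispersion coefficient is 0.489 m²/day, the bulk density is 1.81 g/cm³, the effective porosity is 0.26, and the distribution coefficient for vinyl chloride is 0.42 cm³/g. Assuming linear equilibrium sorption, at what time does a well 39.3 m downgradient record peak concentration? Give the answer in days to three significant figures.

144 days

Retardation factor R = 1 + ρ_b·K_d/n = 1 + 1.81 × 0.42/0.26 = 3.924.
Sorption retards both mechanisms: v_R = v/R = 0.2701 m/day, D_R = D/R = 0.1246 m²/day.
Peak time from v_R²t² + 2D_R t − x² = 0: t = (√(D_R² + v_R²x²) − D_R)/v_R².
√(D_R² + v_R²x²) = √(0.1246² + 0.2701² × 39.3²) = 10.62; v_R² = 0.07295.
t = (10.62 − 0.1246)/0.07295 = 144 days.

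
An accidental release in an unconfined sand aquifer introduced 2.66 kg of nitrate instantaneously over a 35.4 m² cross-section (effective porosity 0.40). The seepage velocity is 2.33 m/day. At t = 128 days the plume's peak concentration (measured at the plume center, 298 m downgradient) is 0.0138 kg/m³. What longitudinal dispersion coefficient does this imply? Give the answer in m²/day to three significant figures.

At the plume center C_max = M/(n_e·A·√(4πDt)), so D = M²/(4πt·(n_e·A·C_max)²).
n_e·A·C_max = 0.40 × 35.4 × 0.0138 = 0.1954 kg/m.
D = 2.66²/(4π × 128 × 0.1954²) = 0.115 m²/day.

0.115 m²/day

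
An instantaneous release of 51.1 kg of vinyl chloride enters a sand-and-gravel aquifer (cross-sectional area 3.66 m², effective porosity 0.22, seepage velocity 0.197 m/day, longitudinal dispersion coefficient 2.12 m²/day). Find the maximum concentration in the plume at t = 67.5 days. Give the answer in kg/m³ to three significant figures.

The peak of an instantaneous 1D plume sits at x = vt; there the Gaussian factor is 1 and C_max = M/(n_e·A·√(4πDt)), where n_e·A is the pore area the mass is dissolved in.
√(4πDt) = √(4π × 2.12 × 67.5) = 42.41 m, so C_max = 51.1/(0.22 × 3.66 × 42.41) = 1.50 kg/m³.

1.50 kg/m³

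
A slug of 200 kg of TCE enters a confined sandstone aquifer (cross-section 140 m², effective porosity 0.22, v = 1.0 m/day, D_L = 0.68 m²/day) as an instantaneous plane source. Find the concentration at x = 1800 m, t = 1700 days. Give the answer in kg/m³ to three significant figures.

For an instantaneous plane source, C(x,t) = M/(n_e·A·√(4πDt)) · exp(−(x−vt)²/(4Dt)), with n_e·A the pore (flow) area.
Plume center vt = 1.0 × 1700 = 1700 m, so the well at 1800 m is 100 m downgradient of the peak.
√(4πDt) = 120.5 m, giving peak height M/(n_e·A·√(4πDt)) = 200/(0.22 × 140 × 120.5) = 0.05389 kg/m³.
(x−vt)²/(4Dt) = (100)²/(4 × 0.68 × 1700) = 2.163; exp(−2.163) = 0.1150.
C = 0.05389 × 0.1150 = 0.00620 kg/m³.

0.00620 kg/m³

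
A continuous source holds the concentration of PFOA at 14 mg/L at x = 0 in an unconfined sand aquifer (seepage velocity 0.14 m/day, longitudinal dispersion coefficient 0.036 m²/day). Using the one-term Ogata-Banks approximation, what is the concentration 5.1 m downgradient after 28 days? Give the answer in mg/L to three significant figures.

2.84 mg/L

For a continuous step input, C/C₀ ≈ ½·erfc((x−vt)/(2√(Dt))).
vt = 0.14 × 28 = 3.92 m and 2√(Dt) = 2√(0.036 × 28) = 2.008 m.
Argument (x−vt)/(2√(Dt)) = (5.1 − 3.92)/2.008 = 0.5876; ½·erfc(0.5876) = 0.2030.
C = 14 × 0.2030 = 2.84 mg/L.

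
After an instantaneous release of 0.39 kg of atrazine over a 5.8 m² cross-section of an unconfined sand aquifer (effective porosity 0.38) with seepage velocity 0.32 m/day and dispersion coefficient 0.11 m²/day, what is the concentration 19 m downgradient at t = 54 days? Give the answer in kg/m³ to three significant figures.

For an instantaneous plane source, C(x,t) = M/(n_e·A·√(4πDt)) · exp(−(x−vt)²/(4Dt)), with n_e·A the pore (flow) area.
Plume center vt = 0.32 × 54 = 17.28 m, so the well at 19 m is 1.72 m downgradient of the peak.
√(4πDt) = 8.640 m, giving peak height M/(n_e·A·√(4πDt)) = 0.39/(0.38 × 5.8 × 8.640) = 0.02048 kg/m³.
(x−vt)²/(4Dt) = (1.72)²/(4 × 0.11 × 54) = 0.1245; exp(−0.1245) = 0.8829.
C = 0.02048 × 0.8829 = 0.0181 kg/m³.

0.0181 kg/m³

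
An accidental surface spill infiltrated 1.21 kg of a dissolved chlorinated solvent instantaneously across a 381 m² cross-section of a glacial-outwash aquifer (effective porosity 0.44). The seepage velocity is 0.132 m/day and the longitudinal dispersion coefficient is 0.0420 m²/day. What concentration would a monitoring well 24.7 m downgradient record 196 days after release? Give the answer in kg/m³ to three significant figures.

For an instantaneous plane source, C(x,t) = M/(n_e·A·√(4πDt)) · exp(−(x−vt)²/(4Dt)), with n_e·A the pore (flow) area.
Plume center vt = 0.132 × 196 = 25.872 m, so the well at 24.7 m is 1.172 m upgradient of the peak.
√(4πDt) = 10.17 m, giving peak height M/(n_e·A·√(4πDt)) = 1.21/(0.44 × 381 × 10.17) = 0.0007097 kg/m³.
(x−vt)²/(4Dt) = (-1.172)²/(4 × 0.0420 × 196) = 0.04171; exp(−0.04171) = 0.9591.
C = 0.0007097 × 0.9591 = 0.000681 kg/m³.

0.000681 kg/m³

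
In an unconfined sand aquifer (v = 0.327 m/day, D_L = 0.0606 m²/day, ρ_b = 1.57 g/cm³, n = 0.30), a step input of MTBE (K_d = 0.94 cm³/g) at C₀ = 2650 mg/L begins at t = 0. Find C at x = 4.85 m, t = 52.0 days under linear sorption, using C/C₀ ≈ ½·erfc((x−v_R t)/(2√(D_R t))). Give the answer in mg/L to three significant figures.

73.3 mg/L

Retardation factor R = 1 + ρ_b·K_d/n = 1 + 1.57 × 0.94/0.30 = 5.919.
Sorption retards both mechanisms: v_R = v/R = 0.05525 m/day, D_R = D/R = 0.01024 m²/day.
v_R·t = 0.05525 × 52.0 = 2.873 m; 2√(D_R t) = 1.459 m; argument = (4.85 − 2.873)/1.459 = 1.355.
C = C₀ × ½·erfc(1.355) = 2650 × 0.02767 = 73.3 mg/L.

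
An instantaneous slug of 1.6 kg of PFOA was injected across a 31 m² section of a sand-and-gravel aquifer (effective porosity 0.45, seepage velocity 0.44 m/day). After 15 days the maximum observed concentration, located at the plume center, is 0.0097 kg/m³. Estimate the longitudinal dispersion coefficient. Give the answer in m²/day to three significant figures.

At the plume center C_max = M/(n_e·A·√(4πDt)), so D = M²/(4πt·(n_e·A·C_max)²).
n_e·A·C_max = 0.45 × 31 × 0.0097 = 0.1353 kg/m.
D = 1.6²/(4π × 15 × 0.1353²) = 0.742 m²/day.

0.742 m²/day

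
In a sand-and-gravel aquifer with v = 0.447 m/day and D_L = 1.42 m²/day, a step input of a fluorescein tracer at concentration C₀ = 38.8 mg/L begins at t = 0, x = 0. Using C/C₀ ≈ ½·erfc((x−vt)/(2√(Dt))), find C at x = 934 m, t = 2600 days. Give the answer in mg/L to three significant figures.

38.6 mg/L

For a continuous step input, C/C₀ ≈ ½·erfc((x−vt)/(2√(Dt))).
vt = 0.447 × 2600 = 1162.2 m and 2√(Dt) = 2√(1.42 × 2600) = 121.5 m.
Argument (x−vt)/(2√(Dt)) = (934 − 1162.2)/121.5 = -1.878; ½·erfc(-1.878) = 0.9960.
C = 38.8 × 0.9960 = 38.6 mg/L.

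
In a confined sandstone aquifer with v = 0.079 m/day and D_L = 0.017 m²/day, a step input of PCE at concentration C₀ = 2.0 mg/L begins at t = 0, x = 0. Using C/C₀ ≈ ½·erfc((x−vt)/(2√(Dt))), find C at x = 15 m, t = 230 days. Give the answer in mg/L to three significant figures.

For a continuous step input, C/C₀ ≈ ½·erfc((x−vt)/(2√(Dt))).
vt = 0.079 × 230 = 18.17 m and 2√(Dt) = 2√(0.017 × 230) = 3.955 m.
Argument (x−vt)/(2√(Dt)) = (15 − 18.17)/3.955 = -0.8015; ½·erfc(-0.8015) = 0.8715.
C = 2.0 × 0.8715 = 1.74 mg/L.

1.74 mg/L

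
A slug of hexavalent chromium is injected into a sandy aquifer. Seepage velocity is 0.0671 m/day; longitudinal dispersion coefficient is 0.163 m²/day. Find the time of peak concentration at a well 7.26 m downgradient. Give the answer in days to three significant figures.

77.9 days

For the 1D instantaneous-source solution, setting ∂C/∂t = 0 at fixed x gives v²t² + 2Dt − x² = 0, so t = (√(D² + v²x²) − D)/v².
√(D² + v²x²) = √(0.163² + 0.0671² × 7.26²) = 0.5137; v² = 0.00450241.
t = (0.5137 − 0.163)/0.00450241 = 77.9 days (vs. the pure-advection estimate x/v = 108 d).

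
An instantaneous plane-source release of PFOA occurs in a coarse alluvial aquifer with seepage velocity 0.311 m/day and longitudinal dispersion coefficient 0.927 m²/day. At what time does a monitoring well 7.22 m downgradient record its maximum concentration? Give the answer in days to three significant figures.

For the 1D instantaneous-source solution, setting ∂C/∂t = 0 at fixed x gives v²t² + 2Dt − x² = 0, so t = (√(D² + v²x²) − D)/v².
√(D² + v²x²) = √(0.927² + 0.311² × 7.22²) = 2.429; v² = 0.096721.
t = (2.429 − 0.927)/0.096721 = 15.5 days (vs. the pure-advection estimate x/v = 23.2 d).

15.5 days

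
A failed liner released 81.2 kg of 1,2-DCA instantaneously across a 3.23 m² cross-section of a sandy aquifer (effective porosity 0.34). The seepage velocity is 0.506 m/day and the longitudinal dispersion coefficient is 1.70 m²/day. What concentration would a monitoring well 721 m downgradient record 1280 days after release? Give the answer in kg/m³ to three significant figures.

0.241 kg/m³

For an instantaneous plane source, C(x,t) = M/(n_e·A·√(4πDt)) · exp(−(x−vt)²/(4Dt)), with n_e·A the pore (flow) area.
Plume center vt = 0.506 × 1280 = 647.68 m, so the well at 721 m is 73.32 m downgradient of the peak.
√(4πDt) = 165.4 m, giving peak height M/(n_e·A·√(4πDt)) = 81.2/(0.34 × 3.23 × 165.4) = 0.4470 kg/m³.
(x−vt)²/(4Dt) = (73.32)²/(4 × 1.70 × 1280) = 0.6176; exp(−0.6176) = 0.5392.
C = 0.4470 × 0.5392 = 0.241 kg/m³.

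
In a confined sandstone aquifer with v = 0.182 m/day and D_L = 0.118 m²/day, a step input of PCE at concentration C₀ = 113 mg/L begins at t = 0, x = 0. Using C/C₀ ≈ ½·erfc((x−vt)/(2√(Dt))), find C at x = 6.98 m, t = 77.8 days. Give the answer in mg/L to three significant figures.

For a continuous step input, C/C₀ ≈ ½·erfc((x−vt)/(2√(Dt))).
vt = 0.182 × 77.8 = 14.1596 m and 2√(Dt) = 2√(0.118 × 77.8) = 6.060 m.
Argument (x−vt)/(2√(Dt)) = (6.98 − 14.1596)/6.060 = -1.185; ½·erfc(-1.185) = 0.9531.
C = 113 × 0.9531 = 108 mg/L.

108 mg/L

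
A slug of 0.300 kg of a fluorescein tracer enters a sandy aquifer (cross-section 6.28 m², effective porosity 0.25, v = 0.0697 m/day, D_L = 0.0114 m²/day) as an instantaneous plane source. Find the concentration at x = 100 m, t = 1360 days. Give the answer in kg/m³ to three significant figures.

For an instantaneous plane source, C(x,t) = M/(n_e·A·√(4πDt)) · exp(−(x−vt)²/(4Dt)), with n_e·A the pore (flow) area.
Plume center vt = 0.0697 × 1360 = 94.792 m, so the well at 100 m is 5.208 m downgradient of the peak.
√(4πDt) = 13.96 m, giving peak height M/(n_e·A·√(4πDt)) = 0.300/(0.25 × 6.28 × 13.96) = 0.01369 kg/m³.
(x−vt)²/(4Dt) = (5.208)²/(4 × 0.0114 × 1360) = 0.4374; exp(−0.4374) = 0.6457.
C = 0.01369 × 0.6457 = 0.00884 kg/m³.

0.00884 kg/m³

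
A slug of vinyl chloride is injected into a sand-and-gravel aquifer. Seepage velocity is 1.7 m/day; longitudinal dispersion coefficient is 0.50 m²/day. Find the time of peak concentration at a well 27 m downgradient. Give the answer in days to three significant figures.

For the 1D instantaneous-source solution, setting ∂C/∂t = 0 at fixed x gives v²t² + 2Dt − x² = 0, so t = (√(D² + v²x²) − D)/v².
√(D² + v²x²) = √(0.50² + 1.7² × 27²) = 45.90; v² = 2.89.
t = (45.90 − 0.50)/2.89 = 15.7 days (vs. the pure-advection estimate x/v = 15.9 d).

15.7 days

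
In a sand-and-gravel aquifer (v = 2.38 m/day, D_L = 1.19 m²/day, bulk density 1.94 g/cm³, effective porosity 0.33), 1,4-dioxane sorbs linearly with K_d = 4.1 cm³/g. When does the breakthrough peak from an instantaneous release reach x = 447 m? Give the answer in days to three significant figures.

4710 days

Retardation factor R = 1 + ρ_b·K_d/n = 1 + 1.94 × 4.1/0.33 = 25.10.
Sorption retards both mechanisms: v_R = v/R = 0.09482 m/day, D_R = D/R = 0.04741 m²/day.
Peak time from v_R²t² + 2D_R t − x² = 0: t = (√(D_R² + v_R²x²) − D_R)/v_R².
√(D_R² + v_R²x²) = √(0.04741² + 0.09482² × 447²) = 42.38; v_R² = 0.008991.
t = (42.38 − 0.04741)/0.008991 = 4710 days.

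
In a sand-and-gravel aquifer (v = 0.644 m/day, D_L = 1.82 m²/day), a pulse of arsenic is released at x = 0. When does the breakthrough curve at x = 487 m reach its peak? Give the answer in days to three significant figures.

For the 1D instantaneous-source solution, setting ∂C/∂t = 0 at fixed x gives v²t² + 2Dt − x² = 0, so t = (√(D² + v²x²) − D)/v².
√(D² + v²x²) = √(1.82² + 0.644² × 487²) = 313.6; v² = 0.414736.
t = (313.6 − 1.82)/0.414736 = 752 days (vs. the pure-advection estimate x/v = 756 d).

752 days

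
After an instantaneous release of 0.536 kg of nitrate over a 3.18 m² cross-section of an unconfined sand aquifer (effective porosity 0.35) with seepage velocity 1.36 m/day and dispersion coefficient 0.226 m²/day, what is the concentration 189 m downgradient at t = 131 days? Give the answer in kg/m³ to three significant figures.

For an instantaneous plane source, C(x,t) = M/(n_e·A·√(4πDt)) · exp(−(x−vt)²/(4Dt)), with n_e·A the pore (flow) area.
Plume center vt = 1.36 × 131 = 178.16 m, so the well at 189 m is 10.84 m downgradient of the peak.
√(4πDt) = 19.29 m, giving peak height M/(n_e·A·√(4πDt)) = 0.536/(0.35 × 3.18 × 19.29) = 0.02497 kg/m³.
(x−vt)²/(4Dt) = (10.84)²/(4 × 0.226 × 131) = 0.9922; exp(−0.9922) = 0.3708.
C = 0.02497 × 0.3708 = 0.00926 kg/m³.

0.00926 kg/m³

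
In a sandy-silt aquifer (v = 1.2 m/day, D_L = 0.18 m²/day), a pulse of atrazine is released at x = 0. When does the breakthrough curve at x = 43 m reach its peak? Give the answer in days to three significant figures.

35.7 days

For the 1D instantaneous-source solution, setting ∂C/∂t = 0 at fixed x gives v²t² + 2Dt − x² = 0, so t = (√(D² + v²x²) − D)/v².
√(D² + v²x²) = √(0.18² + 1.2² × 43²) = 51.60; v² = 1.44.
t = (51.60 − 0.18)/1.44 = 35.7 days (vs. the pure-advection estimate x/v = 35.8 d).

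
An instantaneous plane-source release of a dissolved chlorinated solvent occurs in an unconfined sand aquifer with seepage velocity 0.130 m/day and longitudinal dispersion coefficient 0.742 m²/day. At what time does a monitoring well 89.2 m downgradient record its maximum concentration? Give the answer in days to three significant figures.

644 days

For the 1D instantaneous-source solution, setting ∂C/∂t = 0 at fixed x gives v²t² + 2Dt − x² = 0, so t = (√(D² + v²x²) − D)/v².
√(D² + v²x²) = √(0.742² + 0.130² × 89.2²) = 11.62; v² = 0.0169.
t = (11.62 − 0.742)/0.0169 = 644 days (vs. the pure-advection estimate x/v = 686 d).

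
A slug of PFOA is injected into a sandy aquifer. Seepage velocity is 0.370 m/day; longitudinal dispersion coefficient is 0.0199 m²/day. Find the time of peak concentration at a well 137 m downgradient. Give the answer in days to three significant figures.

For the 1D instantaneous-source solution, setting ∂C/∂t = 0 at fixed x gives v²t² + 2Dt − x² = 0, so t = (√(D² + v²x²) − D)/v².
√(D² + v²x²) = √(0.0199² + 0.370² × 137²) = 50.69; v² = 0.1369.
t = (50.69 − 0.0199)/0.1369 = 370 days (vs. the pure-advection estimate x/v = 370 d).

370 days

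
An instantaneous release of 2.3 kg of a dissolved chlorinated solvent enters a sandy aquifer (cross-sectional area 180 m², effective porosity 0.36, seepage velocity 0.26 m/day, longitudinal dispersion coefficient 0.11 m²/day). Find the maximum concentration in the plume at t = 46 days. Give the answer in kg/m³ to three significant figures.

The peak of an instantaneous 1D plume sits at x = vt; there the Gaussian factor is 1 and C_max = M/(n_e·A·√(4πDt)), where n_e·A is the pore area the mass is dissolved in.
√(4πDt) = √(4π × 0.11 × 46) = 7.974 m, so C_max = 2.3/(0.36 × 180 × 7.974) = 0.00445 kg/m³.

0.00445 kg/m³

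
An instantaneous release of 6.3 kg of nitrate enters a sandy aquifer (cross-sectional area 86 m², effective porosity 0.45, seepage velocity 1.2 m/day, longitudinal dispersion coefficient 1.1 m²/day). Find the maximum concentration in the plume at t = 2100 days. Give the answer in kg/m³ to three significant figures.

The peak of an instantaneous 1D plume sits at x = vt; there the Gaussian factor is 1 and C_max = M/(n_e·A·√(4πDt)), where n_e·A is the pore area the mass is dissolved in.
√(4πDt) = √(4π × 1.1 × 2100) = 170.4 m, so C_max = 6.3/(0.45 × 86 × 170.4) = 0.000955 kg/m³.

0.000955 kg/m³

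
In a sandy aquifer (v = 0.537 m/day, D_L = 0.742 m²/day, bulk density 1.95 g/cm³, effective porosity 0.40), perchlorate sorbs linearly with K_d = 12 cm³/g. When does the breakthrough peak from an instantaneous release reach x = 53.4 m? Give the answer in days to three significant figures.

Retardation factor R = 1 + ρ_b·K_d/n = 1 + 1.95 × 12/0.40 = 59.50.
Sorption retards both mechanisms: v_R = v/R = 0.009025 m/day, D_R = D/R = 0.01247 m²/day.
Peak time from v_R²t² + 2D_R t − x² = 0: t = (√(D_R² + v_R²x²) − D_R)/v_R².
√(D_R² + v_R²x²) = √(0.01247² + 0.009025² × 53.4²) = 0.4821; v_R² = 8.145e-05.
t = (0.4821 − 0.01247)/8.145e-05 = 5770 days.

5770 days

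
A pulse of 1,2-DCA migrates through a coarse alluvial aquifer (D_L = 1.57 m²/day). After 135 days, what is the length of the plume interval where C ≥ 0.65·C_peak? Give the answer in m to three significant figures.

38.2 m

The plume is Gaussian with σ = √(2Dt) = √(2 × 1.57 × 135) = 20.59 m.
C/C_peak = exp(−Δx²/(2σ²)) = 0.65 ⇒ Δx = σ·√(−2 ln 0.65) = 20.59 × 0.9282 = 19.11 m.
Width = 2Δx = 38.2 m.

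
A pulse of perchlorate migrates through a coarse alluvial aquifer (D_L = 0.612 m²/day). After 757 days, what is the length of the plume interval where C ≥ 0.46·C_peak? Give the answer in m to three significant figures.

75.9 m

The plume is Gaussian with σ = √(2Dt) = √(2 × 0.612 × 757) = 30.44 m.
C/C_peak = exp(−Δx²/(2σ²)) = 0.46 ⇒ Δx = σ·√(−2 ln 0.46) = 30.44 × 1.246 = 37.93 m.
Width = 2Δx = 75.9 m.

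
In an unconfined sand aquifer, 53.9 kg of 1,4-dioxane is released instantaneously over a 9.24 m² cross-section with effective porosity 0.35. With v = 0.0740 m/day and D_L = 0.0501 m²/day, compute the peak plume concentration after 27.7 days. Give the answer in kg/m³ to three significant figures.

The peak of an instantaneous 1D plume sits at x = vt; there the Gaussian factor is 1 and C_max = M/(n_e·A·√(4πDt)), where n_e·A is the pore area the mass is dissolved in.
√(4πDt) = √(4π × 0.0501 × 27.7) = 4.176 m, so C_max = 53.9/(0.35 × 9.24 × 4.176) = 3.99 kg/m³.

3.99 kg/m³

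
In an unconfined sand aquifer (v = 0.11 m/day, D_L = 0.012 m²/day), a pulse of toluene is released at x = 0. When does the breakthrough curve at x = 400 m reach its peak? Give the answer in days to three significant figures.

For the 1D instantaneous-source solution, setting ∂C/∂t = 0 at fixed x gives v²t² + 2Dt − x² = 0, so t = (√(D² + v²x²) − D)/v².
√(D² + v²x²) = √(0.012² + 0.11² × 400²) = 44.00; v² = 0.0121.
t = (44.00 − 0.012)/0.0121 = 3640 days (vs. the pure-advection estimate x/v = 3640 d).

3640 days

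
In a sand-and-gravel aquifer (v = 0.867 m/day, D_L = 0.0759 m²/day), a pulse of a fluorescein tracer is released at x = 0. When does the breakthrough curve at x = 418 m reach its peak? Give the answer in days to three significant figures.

For the 1D instantaneous-source solution, setting ∂C/∂t = 0 at fixed x gives v²t² + 2Dt − x² = 0, so t = (√(D² + v²x²) − D)/v².
√(D² + v²x²) = √(0.0759² + 0.867² × 418²) = 362.4; v² = 0.751689.
t = (362.4 − 0.0759)/0.751689 = 482 days (vs. the pure-advection estimate x/v = 482 d).

482 days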